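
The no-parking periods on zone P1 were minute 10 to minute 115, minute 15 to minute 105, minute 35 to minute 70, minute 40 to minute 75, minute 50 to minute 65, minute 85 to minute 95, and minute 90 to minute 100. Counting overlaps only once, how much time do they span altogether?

Merged: minute 10 to minute 115.
Length: 105 minutes.

105 minutes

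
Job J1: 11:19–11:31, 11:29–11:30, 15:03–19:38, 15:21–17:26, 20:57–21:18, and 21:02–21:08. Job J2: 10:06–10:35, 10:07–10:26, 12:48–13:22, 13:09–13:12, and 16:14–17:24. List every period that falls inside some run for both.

Merge the first list: 11:19-11:31, 15:03-19:38, 20:57-21:18.
Merge the second list: 10:06-10:35, 12:48-13:22, 16:14-17:24.
11:19-11:31: no overlap with the second set.
15:03-19:38 meets the second set on 16:14-17:24.
20:57-21:18: no overlap with the second set.

16:14-17:24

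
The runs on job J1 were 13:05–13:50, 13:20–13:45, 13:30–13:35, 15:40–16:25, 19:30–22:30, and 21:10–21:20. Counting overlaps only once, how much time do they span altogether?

4 h 30 min

Merged: 13:05–13:50, 15:40–16:25, 19:30–22:30.
Lengths: 45 min + 45 min + 3 h = 4 h 30 min.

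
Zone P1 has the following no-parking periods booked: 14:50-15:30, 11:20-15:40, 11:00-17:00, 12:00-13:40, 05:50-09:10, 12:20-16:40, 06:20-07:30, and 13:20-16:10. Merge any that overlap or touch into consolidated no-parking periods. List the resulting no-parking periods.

05:50-09:10, 11:00-17:00

Sort by start: 05:50-09:10, 06:20-07:30, 11:00-17:00, 11:20-15:40, 12:00-13:40, 12:20-16:40, 13:20-16:10, 14:50-15:30.
06:20-07:30 overlaps/touches 05:50-09:10 → extend to 05:50-09:10.
11:00-17:00 is disjoint → start new block.
11:20-15:40 overlaps/touches 11:00-17:00 → extend to 11:00-17:00.
12:00-13:40 overlaps/touches 11:00-17:00 → extend to 11:00-17:00.
12:20-16:40 overlaps/touches 11:00-17:00 → extend to 11:00-17:00.
13:20-16:10 overlaps/touches 11:00-17:00 → extend to 11:00-17:00.
14:50-15:30 overlaps/touches 11:00-17:00 → extend to 11:00-17:00.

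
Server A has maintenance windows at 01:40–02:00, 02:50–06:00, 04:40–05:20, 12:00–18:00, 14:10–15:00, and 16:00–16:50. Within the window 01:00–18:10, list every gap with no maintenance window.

01:00–01:40, 02:00–02:50, 06:00–12:00, 18:00–18:10

After merging, the occupied span is 01:40–02:00, 02:50–06:00, 12:00–18:00.
Complement within 01:00–18:10: 01:00–01:40, 02:00–02:50, 06:00–12:00, 18:00–18:10.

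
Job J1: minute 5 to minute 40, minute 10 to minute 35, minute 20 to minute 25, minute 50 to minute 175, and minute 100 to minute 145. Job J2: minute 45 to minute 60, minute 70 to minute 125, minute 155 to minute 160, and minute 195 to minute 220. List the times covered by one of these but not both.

A, merged: minute 5 to minute 40, minute 50 to minute 175.
Only in the first: minute 5 to minute 40, minute 60 to minute 70, minute 125 to minute 155, minute 160 to minute 175.
Only in the second: minute 45 to minute 50, minute 195 to minute 220.
Together these are the periods covered by exactly one.

minute 5 to minute 40, minute 45 to minute 50, minute 60 to minute 70, minute 125 to minute 155, minute 160 to minute 175, minute 195 to minute 220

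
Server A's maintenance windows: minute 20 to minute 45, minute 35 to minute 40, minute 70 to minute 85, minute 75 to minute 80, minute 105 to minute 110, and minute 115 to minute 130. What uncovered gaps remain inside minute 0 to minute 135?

After merging, the occupied span is minute 20 to minute 45, minute 70 to minute 85, minute 105 to minute 110, minute 115 to minute 130.
Uncovered inside minute 0 to minute 135: minute 0 to minute 20, minute 45 to minute 70, minute 85 to minute 105, minute 110 to minute 115, minute 130 to minute 135.

minute 0 to minute 20, minute 45 to minute 70, minute 85 to minute 105, minute 110 to minute 115, minute 130 to minute 135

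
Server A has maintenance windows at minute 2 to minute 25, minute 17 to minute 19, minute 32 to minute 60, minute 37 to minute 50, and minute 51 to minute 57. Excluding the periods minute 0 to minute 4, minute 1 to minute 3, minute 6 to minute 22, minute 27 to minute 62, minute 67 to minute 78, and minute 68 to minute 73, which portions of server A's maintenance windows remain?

A, merged: minute 2 to minute 25, minute 32 to minute 60.
B, merged: minute 0 to minute 4, minute 6 to minute 22, minute 27 to minute 62, minute 67 to minute 78.
minute 2 to minute 25 with B removed leaves minute 4 to minute 6, minute 22 to minute 25.
minute 32 to minute 60 lies entirely inside B → drops out.

minute 4 to minute 6, minute 22 to minute 25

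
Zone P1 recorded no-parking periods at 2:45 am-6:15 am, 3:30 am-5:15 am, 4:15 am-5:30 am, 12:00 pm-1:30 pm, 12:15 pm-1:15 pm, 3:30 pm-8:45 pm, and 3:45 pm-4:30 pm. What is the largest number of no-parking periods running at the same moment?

Walk the sorted start/end points keeping a running depth.
The depth first hits 3 at 4:15 am.

3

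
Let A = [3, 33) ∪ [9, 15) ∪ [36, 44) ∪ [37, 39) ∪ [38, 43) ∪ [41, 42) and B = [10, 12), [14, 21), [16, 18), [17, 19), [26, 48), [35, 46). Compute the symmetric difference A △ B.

[3, 10) ∪ [12, 14) ∪ [21, 26) ∪ [33, 36) ∪ [44, 48)

First set merges to [3, 33), [36, 44).
Second set merges to [10, 12), [14, 21), [26, 48).
A \ B = [3, 10), [12, 14), [21, 26).
B \ A = [33, 36), [44, 48).
Union of the two gives the symmetric difference.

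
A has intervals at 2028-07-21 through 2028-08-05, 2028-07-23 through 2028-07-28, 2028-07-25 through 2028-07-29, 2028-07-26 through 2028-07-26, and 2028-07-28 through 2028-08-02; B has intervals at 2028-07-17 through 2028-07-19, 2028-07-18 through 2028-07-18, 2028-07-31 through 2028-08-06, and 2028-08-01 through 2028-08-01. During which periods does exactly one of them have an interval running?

2028-07-17 through 2028-07-19, 2028-07-21 through 2028-07-30, 2028-08-06 through 2028-08-06

First set merges to 2028-07-21 through 2028-08-05.
Second set merges to 2028-07-17 through 2028-07-19, 2028-07-31 through 2028-08-06.
Only in the first: 2028-07-21 through 2028-07-30.
Only in the second: 2028-07-17 through 2028-07-19, 2028-08-06 through 2028-08-06.
Together these are the periods covered by exactly one.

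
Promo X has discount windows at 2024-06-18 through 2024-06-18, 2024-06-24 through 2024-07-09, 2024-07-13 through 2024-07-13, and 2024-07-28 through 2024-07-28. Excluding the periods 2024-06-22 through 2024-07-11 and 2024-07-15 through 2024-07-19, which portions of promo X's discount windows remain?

2024-06-18 through 2024-06-18 is untouched.
2024-06-24 through 2024-07-09 lies entirely inside B → drops out.
2024-07-13 through 2024-07-13 is untouched.
2024-07-28 through 2024-07-28 is untouched.

2024-06-18 through 2024-06-18, 2024-07-13 through 2024-07-13, 2024-07-28 through 2024-07-28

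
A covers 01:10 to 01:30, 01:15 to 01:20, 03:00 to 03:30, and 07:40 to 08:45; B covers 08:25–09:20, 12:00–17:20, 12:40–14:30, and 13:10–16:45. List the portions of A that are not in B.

A, merged: 01:10–01:30, 03:00–03:30, 07:40–08:45.
B, merged: 08:25–09:20, 12:00–17:20.
01:10–01:30: no B overlap → unchanged.
03:00–03:30: no B overlap → unchanged.
07:40–08:45 minus B → 07:40–08:25.

01:10–01:30, 03:00–03:30, 07:40–08:25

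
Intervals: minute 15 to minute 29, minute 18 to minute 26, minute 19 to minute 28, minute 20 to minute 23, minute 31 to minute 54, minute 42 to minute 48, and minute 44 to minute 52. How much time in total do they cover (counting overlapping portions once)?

Merged: minute 15 to minute 29, minute 31 to minute 54.
Lengths: 14 minutes + 23 minutes = 37 minutes.

37 minutes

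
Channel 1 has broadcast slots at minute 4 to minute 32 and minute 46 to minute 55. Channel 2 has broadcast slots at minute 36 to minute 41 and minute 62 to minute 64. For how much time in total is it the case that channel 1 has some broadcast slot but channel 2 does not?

A \ B = minute 4 to minute 32, minute 46 to minute 55.
Total: 28 minutes + 9 minutes = 37 minutes.

37 minutes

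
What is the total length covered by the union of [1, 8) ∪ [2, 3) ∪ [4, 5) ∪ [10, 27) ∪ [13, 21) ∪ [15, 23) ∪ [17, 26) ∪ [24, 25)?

Merged: [1, 8), [10, 27).
Lengths: 7 + 17 = 24.

24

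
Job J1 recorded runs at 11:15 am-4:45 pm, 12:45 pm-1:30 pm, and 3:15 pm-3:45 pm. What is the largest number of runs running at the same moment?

2

Sweep endpoints in order; track running count of active intervals.
Peak of 2 reached at 12:45 pm.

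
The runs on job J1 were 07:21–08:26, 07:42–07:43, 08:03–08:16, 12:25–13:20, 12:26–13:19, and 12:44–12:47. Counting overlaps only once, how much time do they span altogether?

Merged: 07:21–08:26, 12:25–13:20.
Lengths: 1 h 5 min + 55 min = 2 h.

2 h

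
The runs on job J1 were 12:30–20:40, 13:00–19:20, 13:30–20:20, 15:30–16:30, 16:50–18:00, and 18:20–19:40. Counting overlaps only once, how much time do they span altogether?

8 h 10 min

Merged: 12:30–20:40.
Length: 8 h 10 min.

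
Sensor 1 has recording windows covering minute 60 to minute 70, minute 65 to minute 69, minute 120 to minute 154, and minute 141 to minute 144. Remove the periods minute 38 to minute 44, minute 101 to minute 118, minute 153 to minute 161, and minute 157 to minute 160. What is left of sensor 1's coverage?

First set merges to minute 60 to minute 70, minute 120 to minute 154.
Second set merges to minute 38 to minute 44, minute 101 to minute 118, minute 153 to minute 161.
minute 60 to minute 70: nothing removed.
minute 120 to minute 154 \ B = minute 120 to minute 153.

minute 60 to minute 70, minute 120 to minute 153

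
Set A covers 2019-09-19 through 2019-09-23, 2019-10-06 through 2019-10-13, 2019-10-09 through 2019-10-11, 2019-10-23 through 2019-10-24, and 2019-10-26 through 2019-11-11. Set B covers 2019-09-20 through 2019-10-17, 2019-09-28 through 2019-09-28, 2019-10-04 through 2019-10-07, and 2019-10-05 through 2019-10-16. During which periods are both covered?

Merge the first list: 2019-09-19 through 2019-09-23, 2019-10-06 through 2019-10-13, 2019-10-23 through 2019-10-24, 2019-10-26 through 2019-11-11.
Merge the second list: 2019-09-20 through 2019-10-17.
2019-09-19 through 2019-09-23 overlaps B on 2019-09-20 through 2019-09-23.
2019-10-06 through 2019-10-13 overlaps B on 2019-10-06 through 2019-10-13.
2019-10-23 through 2019-10-24 falls entirely outside B.
2019-10-26 through 2019-11-11 falls entirely outside B.

2019-09-20 through 2019-09-23, 2019-10-06 through 2019-10-13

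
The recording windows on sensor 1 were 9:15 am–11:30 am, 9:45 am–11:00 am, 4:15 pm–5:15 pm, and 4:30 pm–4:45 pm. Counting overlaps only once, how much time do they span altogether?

3 h 15 min

Merged: 9:15 am–11:30 am, 4:15 pm–5:15 pm.
Lengths: 2 h 15 min + 1 h = 3 h 15 min.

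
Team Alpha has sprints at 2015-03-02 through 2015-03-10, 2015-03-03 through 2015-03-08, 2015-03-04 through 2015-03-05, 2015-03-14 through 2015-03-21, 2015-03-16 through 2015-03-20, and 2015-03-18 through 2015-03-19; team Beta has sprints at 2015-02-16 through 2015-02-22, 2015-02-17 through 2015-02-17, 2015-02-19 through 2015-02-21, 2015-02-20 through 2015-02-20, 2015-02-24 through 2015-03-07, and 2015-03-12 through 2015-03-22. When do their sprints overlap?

2015-03-02 through 2015-03-07, 2015-03-14 through 2015-03-21

A, merged: 2015-03-02 through 2015-03-10, 2015-03-14 through 2015-03-21.
B, merged: 2015-02-16 through 2015-02-22, 2015-02-24 through 2015-03-07, 2015-03-12 through 2015-03-22.
2015-03-02 through 2015-03-10 meets the second set on 2015-03-02 through 2015-03-07.
2015-03-14 through 2015-03-21 meets the second set on 2015-03-14 through 2015-03-21.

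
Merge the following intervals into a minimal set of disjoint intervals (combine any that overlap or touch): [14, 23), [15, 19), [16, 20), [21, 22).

[15, 19) overlaps/touches [14, 23) → extend to [14, 23).
[16, 20) overlaps/touches [14, 23) → extend to [14, 23).
[21, 22) overlaps/touches [14, 23) → extend to [14, 23).

[14, 23)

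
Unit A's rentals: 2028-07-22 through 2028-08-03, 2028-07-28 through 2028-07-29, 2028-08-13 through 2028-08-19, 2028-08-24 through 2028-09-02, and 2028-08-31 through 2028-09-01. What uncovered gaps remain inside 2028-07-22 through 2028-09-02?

Covered (merged): 2028-07-22 through 2028-08-03, 2028-08-13 through 2028-08-19, 2028-08-24 through 2028-09-02.
Uncovered inside 2028-07-22 through 2028-09-02: 2028-08-04 through 2028-08-12, 2028-08-20 through 2028-08-23.

2028-08-04 through 2028-08-12, 2028-08-20 through 2028-08-23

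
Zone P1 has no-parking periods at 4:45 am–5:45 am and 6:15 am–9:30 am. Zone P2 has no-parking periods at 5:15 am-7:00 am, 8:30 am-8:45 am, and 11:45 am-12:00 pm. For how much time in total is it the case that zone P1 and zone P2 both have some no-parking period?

A ∩ B = 5:15 am–5:45 am, 6:15 am–7:00 am, 8:30 am–8:45 am.
Total: 30 min + 45 min + 15 min = 1 h 30 min.

1 h 30 min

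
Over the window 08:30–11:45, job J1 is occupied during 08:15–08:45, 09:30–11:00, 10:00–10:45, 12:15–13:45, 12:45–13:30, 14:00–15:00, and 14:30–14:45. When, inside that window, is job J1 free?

08:45–09:30, 11:00–11:45

Covered (merged): 08:15–08:45, 09:30–11:00, 12:15–13:45, 14:00–15:00.
Complement within 08:30–11:45: 08:45–09:30, 11:00–11:45.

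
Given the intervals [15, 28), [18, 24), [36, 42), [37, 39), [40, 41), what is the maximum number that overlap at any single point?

Walk the sorted start/end points keeping a running depth.
The depth first hits 2 at 18.

2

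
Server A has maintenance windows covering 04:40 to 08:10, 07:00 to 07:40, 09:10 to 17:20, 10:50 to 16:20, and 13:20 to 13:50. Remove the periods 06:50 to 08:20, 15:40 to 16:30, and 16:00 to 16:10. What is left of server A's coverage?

04:40-06:50, 09:10-15:40, 16:30-17:20

First set merges to 04:40-08:10, 09:10-17:20.
Second set merges to 06:50-08:20, 15:40-16:30.
04:40-08:10 minus B → 04:40-06:50.
09:10-17:20 minus B → 09:10-15:40, 16:30-17:20.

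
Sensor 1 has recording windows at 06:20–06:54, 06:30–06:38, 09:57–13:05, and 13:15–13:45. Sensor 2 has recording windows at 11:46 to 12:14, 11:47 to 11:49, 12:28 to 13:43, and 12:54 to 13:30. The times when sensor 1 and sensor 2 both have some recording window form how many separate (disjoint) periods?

3

First set merges to 06:20–06:54, 09:57–13:05, 13:15–13:45.
Second set merges to 11:46–12:14, 12:28–13:43.
A ∩ B = 11:46–12:14, 12:28–13:05, 13:15–13:43.
That is 3 disjoint pieces.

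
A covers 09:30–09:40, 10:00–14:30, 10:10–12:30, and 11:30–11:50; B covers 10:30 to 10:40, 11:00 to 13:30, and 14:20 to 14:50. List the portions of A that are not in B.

09:30–09:40, 10:00–10:30, 10:40–11:00, 13:30–14:20

A, merged: 09:30–09:40, 10:00–14:30.
09:30–09:40 is untouched.
10:00–14:30 with B removed leaves 10:00–10:30, 10:40–11:00, 13:30–14:20.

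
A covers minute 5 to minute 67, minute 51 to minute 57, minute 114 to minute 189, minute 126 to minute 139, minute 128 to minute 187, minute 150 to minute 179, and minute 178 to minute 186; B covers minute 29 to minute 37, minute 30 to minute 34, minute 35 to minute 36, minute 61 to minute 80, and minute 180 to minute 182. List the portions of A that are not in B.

minute 5 to minute 29, minute 37 to minute 61, minute 114 to minute 180, minute 182 to minute 189

A, merged: minute 5 to minute 67, minute 114 to minute 189.
B, merged: minute 29 to minute 37, minute 61 to minute 80, minute 180 to minute 182.
minute 5 to minute 67 with B removed leaves minute 5 to minute 29, minute 37 to minute 61.
minute 114 to minute 189 with B removed leaves minute 114 to minute 180, minute 182 to minute 189.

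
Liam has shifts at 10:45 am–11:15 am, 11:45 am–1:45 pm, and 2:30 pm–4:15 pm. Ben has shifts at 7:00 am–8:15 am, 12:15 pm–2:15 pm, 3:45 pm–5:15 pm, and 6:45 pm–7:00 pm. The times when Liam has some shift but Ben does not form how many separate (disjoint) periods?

A \ B = 10:45 am–11:15 am, 11:45 am–12:15 pm, 2:30 pm–3:45 pm.
That is 3 disjoint pieces.

3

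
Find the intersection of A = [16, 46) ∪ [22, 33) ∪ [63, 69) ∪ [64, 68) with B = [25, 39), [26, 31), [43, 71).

[25, 39) ∪ [43, 46) ∪ [63, 69)

First set merges to [16, 46), [63, 69).
Second set merges to [25, 39), [43, 71).
[16, 46) overlaps B on [25, 39), [43, 46).
[63, 69) overlaps B on [63, 69).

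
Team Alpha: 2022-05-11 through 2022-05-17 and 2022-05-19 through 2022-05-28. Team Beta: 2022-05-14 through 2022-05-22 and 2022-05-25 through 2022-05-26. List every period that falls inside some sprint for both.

2022-05-14 through 2022-05-17, 2022-05-19 through 2022-05-22, 2022-05-25 through 2022-05-26

2022-05-11 through 2022-05-17 meets the second set on 2022-05-14 through 2022-05-17.
2022-05-19 through 2022-05-28 meets the second set on 2022-05-19 through 2022-05-22, 2022-05-25 through 2022-05-26.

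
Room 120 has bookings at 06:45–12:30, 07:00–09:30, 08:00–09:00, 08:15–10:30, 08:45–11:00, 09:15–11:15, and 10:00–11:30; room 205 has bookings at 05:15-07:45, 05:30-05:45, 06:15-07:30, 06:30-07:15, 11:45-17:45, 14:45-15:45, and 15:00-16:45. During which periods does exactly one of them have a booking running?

Merge the first list: 06:45–12:30.
Merge the second list: 05:15–07:45, 11:45–17:45.
Only in the first: 07:45–11:45.
Only in the second: 05:15–06:45, 12:30–17:45.
Together these are the periods covered by exactly one.

05:15–06:45, 07:45–11:45, 12:30–17:45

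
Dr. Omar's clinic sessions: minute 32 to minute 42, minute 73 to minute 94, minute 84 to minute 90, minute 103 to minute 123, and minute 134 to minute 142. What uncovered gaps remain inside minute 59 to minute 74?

minute 59 to minute 73

The merged coverage is minute 32 to minute 42, minute 73 to minute 94, minute 103 to minute 123, minute 134 to minute 142.
Gaps within minute 59 to minute 74: minute 59 to minute 73.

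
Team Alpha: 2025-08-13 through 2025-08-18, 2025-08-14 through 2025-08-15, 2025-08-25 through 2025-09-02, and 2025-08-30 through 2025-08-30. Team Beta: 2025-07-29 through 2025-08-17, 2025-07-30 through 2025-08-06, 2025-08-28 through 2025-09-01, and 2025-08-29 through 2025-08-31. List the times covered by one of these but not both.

A, merged: 2025-08-13 through 2025-08-18, 2025-08-25 through 2025-09-02.
B, merged: 2025-07-29 through 2025-08-17, 2025-08-28 through 2025-09-01.
Only in the first: 2025-08-18 through 2025-08-18, 2025-08-25 through 2025-08-27, 2025-09-02 through 2025-09-02.
Only in the second: 2025-07-29 through 2025-08-12.
Together these are the periods covered by exactly one.

2025-07-29 through 2025-08-12, 2025-08-18 through 2025-08-18, 2025-08-25 through 2025-08-27, 2025-09-02 through 2025-09-02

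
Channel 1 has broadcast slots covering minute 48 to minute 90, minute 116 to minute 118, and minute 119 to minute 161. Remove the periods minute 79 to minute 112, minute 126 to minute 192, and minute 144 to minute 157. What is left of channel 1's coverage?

B, merged: minute 79 to minute 112, minute 126 to minute 192.
minute 48 to minute 90 with B removed leaves minute 48 to minute 79.
minute 116 to minute 118 is untouched.
minute 119 to minute 161 with B removed leaves minute 119 to minute 126.

minute 48 to minute 79, minute 116 to minute 118, minute 119 to minute 126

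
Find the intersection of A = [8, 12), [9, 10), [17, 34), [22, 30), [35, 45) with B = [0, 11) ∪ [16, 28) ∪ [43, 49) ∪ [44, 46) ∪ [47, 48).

[8, 11) ∪ [17, 28) ∪ [43, 45)

Merge the first list: [8, 12), [17, 34), [35, 45).
Merge the second list: [0, 11), [16, 28), [43, 49).
[8, 12) meets the second set on [8, 11).
[17, 34) meets the second set on [17, 28).
[35, 45) meets the second set on [43, 45).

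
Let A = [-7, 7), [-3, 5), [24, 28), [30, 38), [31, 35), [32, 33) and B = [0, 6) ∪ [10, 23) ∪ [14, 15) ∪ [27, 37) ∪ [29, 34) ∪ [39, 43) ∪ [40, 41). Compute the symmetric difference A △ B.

[-7, 0) ∪ [6, 7) ∪ [10, 23) ∪ [24, 27) ∪ [28, 30) ∪ [37, 38) ∪ [39, 43)

A, merged: [-7, 7), [24, 28), [30, 38).
B, merged: [0, 6), [10, 23), [27, 37), [39, 43).
A \ B = [-7, 0), [6, 7), [24, 27), [37, 38).
B \ A = [10, 23), [28, 30), [39, 43).
Union of the two gives the symmetric difference.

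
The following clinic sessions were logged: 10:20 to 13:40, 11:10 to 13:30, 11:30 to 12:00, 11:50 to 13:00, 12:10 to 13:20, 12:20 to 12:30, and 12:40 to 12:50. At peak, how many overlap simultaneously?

At 12:20, 5 of the intervals are simultaneously active.
No point has more.

5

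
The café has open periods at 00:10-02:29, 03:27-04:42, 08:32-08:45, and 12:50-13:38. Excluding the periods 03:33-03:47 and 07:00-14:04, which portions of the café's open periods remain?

00:10–02:29, 03:27–03:33, 03:47–04:42

00:10–02:29 is untouched.
03:27–04:42 with B removed leaves 03:27–03:33, 03:47–04:42.
08:32–08:45 lies entirely inside B → drops out.
12:50–13:38 lies entirely inside B → drops out.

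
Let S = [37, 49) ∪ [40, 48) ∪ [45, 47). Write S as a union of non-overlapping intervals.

[40, 48) overlaps/touches [37, 49) → extend to [37, 49).
[45, 47) overlaps/touches [37, 49) → extend to [37, 49).

[37, 49)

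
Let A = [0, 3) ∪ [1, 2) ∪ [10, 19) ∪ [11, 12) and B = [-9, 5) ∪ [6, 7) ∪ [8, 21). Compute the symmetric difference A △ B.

[-9, 0) ∪ [3, 5) ∪ [6, 7) ∪ [8, 10) ∪ [19, 21)

A, merged: [0, 3), [10, 19).
A but not B: none.
B but not A: [-9, 0), [3, 5), [6, 7), [8, 10), [19, 21).
Combining gives A △ B.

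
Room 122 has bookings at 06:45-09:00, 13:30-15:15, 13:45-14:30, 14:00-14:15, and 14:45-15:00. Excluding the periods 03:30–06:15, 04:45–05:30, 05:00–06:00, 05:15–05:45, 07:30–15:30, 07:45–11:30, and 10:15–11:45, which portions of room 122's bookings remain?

06:45–07:30

A, merged: 06:45–09:00, 13:30–15:15.
B, merged: 03:30–06:15, 07:30–15:30.
06:45–09:00 minus B → 06:45–07:30.
13:30–15:15: fully covered by B → removed.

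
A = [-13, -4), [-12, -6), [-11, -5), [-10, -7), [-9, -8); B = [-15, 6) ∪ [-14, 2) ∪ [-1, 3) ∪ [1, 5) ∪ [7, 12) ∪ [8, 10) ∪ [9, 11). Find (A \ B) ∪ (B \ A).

[-15, -13) ∪ [-4, 6) ∪ [7, 12)

First set merges to [-13, -4).
Second set merges to [-15, 6), [7, 12).
A but not B: none.
B but not A: [-15, -13), [-4, 6), [7, 12).
Combining gives A △ B.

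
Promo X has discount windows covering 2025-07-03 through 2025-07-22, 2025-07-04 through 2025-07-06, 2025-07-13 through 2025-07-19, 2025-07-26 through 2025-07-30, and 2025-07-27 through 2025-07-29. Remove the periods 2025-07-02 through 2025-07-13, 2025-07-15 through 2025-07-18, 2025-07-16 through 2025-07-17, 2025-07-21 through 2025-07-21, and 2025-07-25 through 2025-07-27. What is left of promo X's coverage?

A, merged: 2025-07-03 through 2025-07-22, 2025-07-26 through 2025-07-30.
B, merged: 2025-07-02 through 2025-07-13, 2025-07-15 through 2025-07-18, 2025-07-21 through 2025-07-21, 2025-07-25 through 2025-07-27.
2025-07-03 through 2025-07-22 with B removed leaves 2025-07-14 through 2025-07-14, 2025-07-19 through 2025-07-20, 2025-07-22 through 2025-07-22.
2025-07-26 through 2025-07-30 with B removed leaves 2025-07-28 through 2025-07-30.

2025-07-14 through 2025-07-14, 2025-07-19 through 2025-07-20, 2025-07-22 through 2025-07-22, 2025-07-28 through 2025-07-30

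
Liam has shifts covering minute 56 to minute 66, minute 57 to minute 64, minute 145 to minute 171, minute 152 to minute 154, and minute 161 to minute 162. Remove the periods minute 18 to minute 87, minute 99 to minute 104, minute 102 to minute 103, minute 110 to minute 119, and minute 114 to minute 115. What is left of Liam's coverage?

minute 145 to minute 171

Merge the first list: minute 56 to minute 66, minute 145 to minute 171.
Merge the second list: minute 18 to minute 87, minute 99 to minute 104, minute 110 to minute 119.
minute 56 to minute 66: fully covered by B → removed.
minute 145 to minute 171: no B overlap → unchanged.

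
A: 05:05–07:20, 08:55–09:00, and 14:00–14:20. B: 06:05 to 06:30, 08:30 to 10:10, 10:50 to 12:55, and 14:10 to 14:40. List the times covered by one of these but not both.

05:05–06:05, 06:30–07:20, 08:30–08:55, 09:00–10:10, 10:50–12:55, 14:00–14:10, 14:20–14:40

Only in the first: 05:05–06:05, 06:30–07:20, 14:00–14:10.
Only in the second: 08:30–08:55, 09:00–10:10, 10:50–12:55, 14:20–14:40.
Together these are the periods covered by exactly one.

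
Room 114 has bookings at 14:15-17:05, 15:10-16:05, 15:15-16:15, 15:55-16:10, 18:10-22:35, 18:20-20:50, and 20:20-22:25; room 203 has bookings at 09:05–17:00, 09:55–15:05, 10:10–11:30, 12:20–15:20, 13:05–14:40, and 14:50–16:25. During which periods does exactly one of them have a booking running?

First set merges to 14:15–17:05, 18:10–22:35.
Second set merges to 09:05–17:00.
A but not B: 17:00–17:05, 18:10–22:35.
B but not A: 09:05–14:15.
Combining gives A △ B.

09:05–14:15, 17:00–17:05, 18:10–22:35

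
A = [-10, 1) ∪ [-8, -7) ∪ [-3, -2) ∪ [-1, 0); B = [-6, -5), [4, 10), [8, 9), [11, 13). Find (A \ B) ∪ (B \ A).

A, merged: [-10, 1).
B, merged: [-6, -5), [4, 10), [11, 13).
Only in the first: [-10, -6), [-5, 1).
Only in the second: [4, 10), [11, 13).
Together these are the periods covered by exactly one.

[-10, -6) ∪ [-5, 1) ∪ [4, 10) ∪ [11, 13)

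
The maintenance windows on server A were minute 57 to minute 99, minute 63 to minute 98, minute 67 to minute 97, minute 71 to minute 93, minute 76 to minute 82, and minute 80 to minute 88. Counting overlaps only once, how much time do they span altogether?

Merged: minute 57 to minute 99.
Length: 42 minutes.

42 minutes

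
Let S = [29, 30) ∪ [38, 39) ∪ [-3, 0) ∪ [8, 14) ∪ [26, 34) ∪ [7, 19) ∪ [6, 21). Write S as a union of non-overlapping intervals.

[-3, 0) ∪ [6, 21) ∪ [26, 34) ∪ [38, 39)

Sort by start: [-3, 0), [6, 21), [7, 19), [8, 14), [26, 34), [29, 30), [38, 39).
[6, 21) is disjoint → start new block.
[7, 19) overlaps/touches [6, 21) → extend to [6, 21).
[8, 14) overlaps/touches [6, 21) → extend to [6, 21).
[26, 34) is disjoint → start new block.
[29, 30) overlaps/touches [26, 34) → extend to [26, 34).
[38, 39) is disjoint → start new block.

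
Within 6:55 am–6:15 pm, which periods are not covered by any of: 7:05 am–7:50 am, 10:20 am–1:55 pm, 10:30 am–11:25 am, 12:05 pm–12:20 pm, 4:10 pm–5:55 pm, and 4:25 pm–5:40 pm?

Covered (merged): 7:05 am–7:50 am, 10:20 am–1:55 pm, 4:10 pm–5:55 pm.
Complement within 6:55 am–6:15 pm: 6:55 am–7:05 am, 7:50 am–10:20 am, 1:55 pm–4:10 pm, 5:55 pm–6:15 pm.

6:55 am–7:05 am, 7:50 am–10:20 am, 1:55 pm–4:10 pm, 5:55 pm–6:15 pm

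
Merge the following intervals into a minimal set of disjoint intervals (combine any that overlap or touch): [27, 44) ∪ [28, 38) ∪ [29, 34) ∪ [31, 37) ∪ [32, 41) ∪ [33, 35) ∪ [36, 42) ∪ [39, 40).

[27, 44)

[28, 38) overlaps/touches [27, 44) → extend to [27, 44).
[29, 34) overlaps/touches [27, 44) → extend to [27, 44).
[31, 37) overlaps/touches [27, 44) → extend to [27, 44).
[32, 41) overlaps/touches [27, 44) → extend to [27, 44).
[33, 35) overlaps/touches [27, 44) → extend to [27, 44).
[36, 42) overlaps/touches [27, 44) → extend to [27, 44).
[39, 40) overlaps/touches [27, 44) → extend to [27, 44).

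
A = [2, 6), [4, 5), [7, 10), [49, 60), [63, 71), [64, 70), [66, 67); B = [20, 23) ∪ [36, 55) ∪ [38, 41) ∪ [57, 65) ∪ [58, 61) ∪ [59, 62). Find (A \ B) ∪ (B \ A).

A, merged: [2, 6), [7, 10), [49, 60), [63, 71).
B, merged: [20, 23), [36, 55), [57, 65).
A but not B: [2, 6), [7, 10), [55, 57), [65, 71).
B but not A: [20, 23), [36, 49), [60, 63).
Combining gives A △ B.

[2, 6) ∪ [7, 10) ∪ [20, 23) ∪ [36, 49) ∪ [55, 57) ∪ [60, 63) ∪ [65, 71)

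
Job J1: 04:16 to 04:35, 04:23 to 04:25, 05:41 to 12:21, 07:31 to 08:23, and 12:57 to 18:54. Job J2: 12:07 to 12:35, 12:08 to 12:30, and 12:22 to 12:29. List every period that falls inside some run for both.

First set merges to 04:16–04:35, 05:41–12:21, 12:57–18:54.
Second set merges to 12:07–12:35.
04:16–04:35 meets no B interval.
05:41–12:21 ∩ B → 12:07–12:21.
12:57–18:54 meets no B interval.

12:07–12:21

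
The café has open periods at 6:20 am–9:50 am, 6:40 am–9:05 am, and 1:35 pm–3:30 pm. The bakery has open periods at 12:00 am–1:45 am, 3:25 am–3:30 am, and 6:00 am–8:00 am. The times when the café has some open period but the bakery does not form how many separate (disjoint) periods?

2

A, merged: 6:20 am-9:50 am, 1:35 pm-3:30 pm.
A \ B = 8:00 am-9:50 am, 1:35 pm-3:30 pm.
That is 2 disjoint pieces.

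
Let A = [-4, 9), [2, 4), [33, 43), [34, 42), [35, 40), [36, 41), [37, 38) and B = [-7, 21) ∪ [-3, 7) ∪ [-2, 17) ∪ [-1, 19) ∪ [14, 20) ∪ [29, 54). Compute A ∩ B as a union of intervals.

First set merges to [-4, 9), [33, 43).
Second set merges to [-7, 21), [29, 54).
[-4, 9) meets the second set on [-4, 9).
[33, 43) meets the second set on [33, 43).

[-4, 9) ∪ [33, 43)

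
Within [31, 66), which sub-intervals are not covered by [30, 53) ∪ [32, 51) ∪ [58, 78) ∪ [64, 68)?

[53, 58)

After merging, the occupied span is [30, 53), [58, 78).
Uncovered inside [31, 66): [53, 58).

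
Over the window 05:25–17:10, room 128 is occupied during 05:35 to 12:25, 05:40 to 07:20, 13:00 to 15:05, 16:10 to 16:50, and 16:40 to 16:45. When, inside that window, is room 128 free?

After merging, the occupied span is 05:35–12:25, 13:00–15:05, 16:10–16:50.
Uncovered inside 05:25–17:10: 05:25–05:35, 12:25–13:00, 15:05–16:10, 16:50–17:10.

05:25–05:35, 12:25–13:00, 15:05–16:10, 16:50–17:10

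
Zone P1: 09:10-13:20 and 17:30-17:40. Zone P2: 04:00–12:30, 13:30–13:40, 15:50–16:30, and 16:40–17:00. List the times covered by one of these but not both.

04:00–09:10, 12:30–13:20, 13:30–13:40, 15:50–16:30, 16:40–17:00, 17:30–17:40

A \ B = 12:30–13:20, 17:30–17:40.
B \ A = 04:00–09:10, 13:30–13:40, 15:50–16:30, 16:40–17:00.
Union of the two gives the symmetric difference.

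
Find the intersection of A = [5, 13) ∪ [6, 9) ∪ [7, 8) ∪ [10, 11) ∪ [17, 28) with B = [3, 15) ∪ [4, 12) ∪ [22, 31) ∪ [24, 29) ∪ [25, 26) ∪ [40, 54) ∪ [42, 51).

Merge the first list: [5, 13), [17, 28).
Merge the second list: [3, 15), [22, 31), [40, 54).
[5, 13) overlaps B on [5, 13).
[17, 28) overlaps B on [22, 28).

[5, 13) ∪ [22, 28)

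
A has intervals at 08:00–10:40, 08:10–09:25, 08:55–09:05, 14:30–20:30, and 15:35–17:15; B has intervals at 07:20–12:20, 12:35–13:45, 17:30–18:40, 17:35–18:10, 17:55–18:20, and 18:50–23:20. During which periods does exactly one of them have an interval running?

First set merges to 08:00-10:40, 14:30-20:30.
Second set merges to 07:20-12:20, 12:35-13:45, 17:30-18:40, 18:50-23:20.
A \ B = 14:30-17:30, 18:40-18:50.
B \ A = 07:20-08:00, 10:40-12:20, 12:35-13:45, 20:30-23:20.
Union of the two gives the symmetric difference.

07:20-08:00, 10:40-12:20, 12:35-13:45, 14:30-17:30, 18:40-18:50, 20:30-23:20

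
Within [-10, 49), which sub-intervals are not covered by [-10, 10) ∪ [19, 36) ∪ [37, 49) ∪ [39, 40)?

[10, 19) ∪ [36, 37)

The merged coverage is [-10, 10), [19, 36), [37, 49).
Complement within [-10, 49): [10, 19), [36, 37).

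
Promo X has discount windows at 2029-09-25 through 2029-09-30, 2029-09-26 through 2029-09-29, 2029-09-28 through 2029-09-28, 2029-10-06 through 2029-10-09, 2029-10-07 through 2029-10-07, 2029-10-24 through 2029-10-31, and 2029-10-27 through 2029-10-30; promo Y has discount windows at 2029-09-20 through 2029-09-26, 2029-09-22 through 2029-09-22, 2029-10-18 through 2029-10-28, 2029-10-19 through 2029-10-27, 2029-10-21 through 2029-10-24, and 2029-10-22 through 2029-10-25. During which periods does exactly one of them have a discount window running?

Merge the first list: 2029-09-25 through 2029-09-30, 2029-10-06 through 2029-10-09, 2029-10-24 through 2029-10-31.
Merge the second list: 2029-09-20 through 2029-09-26, 2029-10-18 through 2029-10-28.
Only in the first: 2029-09-27 through 2029-09-30, 2029-10-06 through 2029-10-09, 2029-10-29 through 2029-10-31.
Only in the second: 2029-09-20 through 2029-09-24, 2029-10-18 through 2029-10-23.
Together these are the periods covered by exactly one.

2029-09-20 through 2029-09-24, 2029-09-27 through 2029-09-30, 2029-10-06 through 2029-10-09, 2029-10-18 through 2029-10-23, 2029-10-29 through 2029-10-31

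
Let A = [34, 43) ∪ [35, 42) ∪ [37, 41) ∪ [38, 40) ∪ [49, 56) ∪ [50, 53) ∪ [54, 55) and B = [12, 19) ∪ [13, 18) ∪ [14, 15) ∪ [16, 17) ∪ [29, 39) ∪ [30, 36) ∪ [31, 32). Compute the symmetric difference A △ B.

Merge the first list: [34, 43), [49, 56).
Merge the second list: [12, 19), [29, 39).
Only in the first: [39, 43), [49, 56).
Only in the second: [12, 19), [29, 34).
Together these are the periods covered by exactly one.

[12, 19) ∪ [29, 34) ∪ [39, 43) ∪ [49, 56)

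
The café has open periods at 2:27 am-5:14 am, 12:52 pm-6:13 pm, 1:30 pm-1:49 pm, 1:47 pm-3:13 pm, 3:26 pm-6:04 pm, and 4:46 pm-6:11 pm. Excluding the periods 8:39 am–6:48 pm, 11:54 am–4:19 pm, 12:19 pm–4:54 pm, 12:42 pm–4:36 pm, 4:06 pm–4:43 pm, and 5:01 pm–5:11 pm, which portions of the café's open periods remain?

2:27 am–5:14 am

A, merged: 2:27 am–5:14 am, 12:52 pm–6:13 pm.
B, merged: 8:39 am–6:48 pm.
2:27 am–5:14 am: nothing removed.
12:52 pm–6:13 pm: entirely removed.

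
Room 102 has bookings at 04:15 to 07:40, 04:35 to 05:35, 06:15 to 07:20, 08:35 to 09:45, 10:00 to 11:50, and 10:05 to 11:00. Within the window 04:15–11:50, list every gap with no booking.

07:40–08:35, 09:45–10:00

After merging, the occupied span is 04:15–07:40, 08:35–09:45, 10:00–11:50.
Complement within 04:15–11:50: 07:40–08:35, 09:45–10:00.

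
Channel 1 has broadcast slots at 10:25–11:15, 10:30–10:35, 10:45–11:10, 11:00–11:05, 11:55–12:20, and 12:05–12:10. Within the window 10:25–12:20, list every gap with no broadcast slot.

11:15–11:55

The merged coverage is 10:25–11:15, 11:55–12:20.
Complement within 10:25–12:20: 11:15–11:55.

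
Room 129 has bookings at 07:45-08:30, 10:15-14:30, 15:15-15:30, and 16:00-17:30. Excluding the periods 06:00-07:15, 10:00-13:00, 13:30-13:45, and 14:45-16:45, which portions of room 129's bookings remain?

07:45–08:30, 13:00–13:30, 13:45–14:30, 16:45–17:30

07:45–08:30: no B overlap → unchanged.
10:15–14:30 minus B → 13:00–13:30, 13:45–14:30.
15:15–15:30: fully covered by B → removed.
16:00–17:30 minus B → 16:45–17:30.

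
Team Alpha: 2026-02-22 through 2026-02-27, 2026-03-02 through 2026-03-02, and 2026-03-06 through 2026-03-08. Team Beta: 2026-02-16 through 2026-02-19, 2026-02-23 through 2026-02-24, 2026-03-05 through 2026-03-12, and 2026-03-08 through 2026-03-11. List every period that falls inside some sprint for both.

Merge the second list: 2026-02-16 through 2026-02-19, 2026-02-23 through 2026-02-24, 2026-03-05 through 2026-03-12.
2026-02-22 through 2026-02-27 overlaps B on 2026-02-23 through 2026-02-24.
2026-03-02 through 2026-03-02 falls entirely outside B.
2026-03-06 through 2026-03-08 overlaps B on 2026-03-06 through 2026-03-08.

2026-02-23 through 2026-02-24, 2026-03-06 through 2026-03-08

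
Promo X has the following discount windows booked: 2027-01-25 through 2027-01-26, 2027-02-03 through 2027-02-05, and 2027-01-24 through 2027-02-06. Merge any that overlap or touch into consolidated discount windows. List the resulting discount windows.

2027-01-24 through 2027-02-06

Sort by start: 2027-01-24 through 2027-02-06, 2027-01-25 through 2027-01-26, 2027-02-03 through 2027-02-05.
2027-01-25 through 2027-01-26 overlaps/touches 2027-01-24 through 2027-02-06 → extend to 2027-01-24 through 2027-02-06.
2027-02-03 through 2027-02-05 overlaps/touches 2027-01-24 through 2027-02-06 → extend to 2027-01-24 through 2027-02-06.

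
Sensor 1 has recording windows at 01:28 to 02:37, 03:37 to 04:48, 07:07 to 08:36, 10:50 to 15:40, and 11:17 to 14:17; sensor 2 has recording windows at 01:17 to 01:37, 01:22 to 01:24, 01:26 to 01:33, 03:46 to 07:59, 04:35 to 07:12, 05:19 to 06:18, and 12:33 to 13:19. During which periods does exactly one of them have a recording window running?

A, merged: 01:28–02:37, 03:37–04:48, 07:07–08:36, 10:50–15:40.
B, merged: 01:17–01:37, 03:46–07:59, 12:33–13:19.
Only in the first: 01:37–02:37, 03:37–03:46, 07:59–08:36, 10:50–12:33, 13:19–15:40.
Only in the second: 01:17–01:28, 04:48–07:07.
Together these are the periods covered by exactly one.

01:17–01:28, 01:37–02:37, 03:37–03:46, 04:48–07:07, 07:59–08:36, 10:50–12:33, 13:19–15:40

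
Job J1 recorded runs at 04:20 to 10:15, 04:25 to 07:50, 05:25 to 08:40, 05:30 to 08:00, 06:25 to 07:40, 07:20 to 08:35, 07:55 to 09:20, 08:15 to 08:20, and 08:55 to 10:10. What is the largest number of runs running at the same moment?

At 07:20, 6 of the intervals are simultaneously active.
No point has more.

6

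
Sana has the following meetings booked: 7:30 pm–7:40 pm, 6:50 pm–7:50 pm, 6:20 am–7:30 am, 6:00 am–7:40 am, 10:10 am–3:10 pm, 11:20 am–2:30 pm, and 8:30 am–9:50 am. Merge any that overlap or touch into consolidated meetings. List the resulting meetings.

Sort by start: 6:00 am-7:40 am, 6:20 am-7:30 am, 8:30 am-9:50 am, 10:10 am-3:10 pm, 11:20 am-2:30 pm, 6:50 pm-7:50 pm, 7:30 pm-7:40 pm.
6:20 am-7:30 am overlaps/touches 6:00 am-7:40 am → extend to 6:00 am-7:40 am.
8:30 am-9:50 am is disjoint → start new block.
10:10 am-3:10 pm is disjoint → start new block.
11:20 am-2:30 pm overlaps/touches 10:10 am-3:10 pm → extend to 10:10 am-3:10 pm.
6:50 pm-7:50 pm is disjoint → start new block.
7:30 pm-7:40 pm overlaps/touches 6:50 pm-7:50 pm → extend to 6:50 pm-7:50 pm.

6:00 am-7:40 am, 8:30 am-9:50 am, 10:10 am-3:10 pm, 6:50 pm-7:50 pm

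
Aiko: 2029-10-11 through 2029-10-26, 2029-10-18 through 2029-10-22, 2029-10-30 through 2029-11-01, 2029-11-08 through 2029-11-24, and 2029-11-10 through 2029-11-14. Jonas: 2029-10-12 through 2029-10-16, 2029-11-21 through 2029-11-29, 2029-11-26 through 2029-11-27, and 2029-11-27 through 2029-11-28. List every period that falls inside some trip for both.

A, merged: 2029-10-11 through 2029-10-26, 2029-10-30 through 2029-11-01, 2029-11-08 through 2029-11-24.
B, merged: 2029-10-12 through 2029-10-16, 2029-11-21 through 2029-11-29.
2029-10-11 through 2029-10-26 ∩ B → 2029-10-12 through 2029-10-16.
2029-10-30 through 2029-11-01 meets no B interval.
2029-11-08 through 2029-11-24 ∩ B → 2029-11-21 through 2029-11-24.

2029-10-12 through 2029-10-16, 2029-11-21 through 2029-11-24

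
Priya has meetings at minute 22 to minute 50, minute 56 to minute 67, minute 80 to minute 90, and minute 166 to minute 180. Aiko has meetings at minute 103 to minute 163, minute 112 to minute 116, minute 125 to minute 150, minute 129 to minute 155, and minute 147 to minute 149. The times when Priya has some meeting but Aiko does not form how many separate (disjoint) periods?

4

B, merged: minute 103 to minute 163.
A \ B = minute 22 to minute 50, minute 56 to minute 67, minute 80 to minute 90, minute 166 to minute 180.
That is 4 disjoint pieces.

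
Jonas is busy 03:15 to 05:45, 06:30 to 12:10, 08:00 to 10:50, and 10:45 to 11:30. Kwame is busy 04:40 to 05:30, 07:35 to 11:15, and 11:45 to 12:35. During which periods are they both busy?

04:40–05:30, 07:35–11:15, 11:45–12:10

First set merges to 03:15–05:45, 06:30–12:10.
03:15–05:45 overlaps B on 04:40–05:30.
06:30–12:10 overlaps B on 07:35–11:15, 11:45–12:10.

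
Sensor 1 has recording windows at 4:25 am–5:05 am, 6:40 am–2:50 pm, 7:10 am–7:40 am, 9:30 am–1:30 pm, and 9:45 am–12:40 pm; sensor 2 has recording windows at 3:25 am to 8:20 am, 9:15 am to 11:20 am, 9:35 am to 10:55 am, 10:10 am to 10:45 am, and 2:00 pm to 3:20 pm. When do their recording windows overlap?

4:25 am–5:05 am, 6:40 am–8:20 am, 9:15 am–11:20 am, 2:00 pm–2:50 pm

Merge the first list: 4:25 am–5:05 am, 6:40 am–2:50 pm.
Merge the second list: 3:25 am–8:20 am, 9:15 am–11:20 am, 2:00 pm–3:20 pm.
4:25 am–5:05 am meets the second set on 4:25 am–5:05 am.
6:40 am–2:50 pm meets the second set on 6:40 am–8:20 am, 9:15 am–11:20 am, 2:00 pm–2:50 pm.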